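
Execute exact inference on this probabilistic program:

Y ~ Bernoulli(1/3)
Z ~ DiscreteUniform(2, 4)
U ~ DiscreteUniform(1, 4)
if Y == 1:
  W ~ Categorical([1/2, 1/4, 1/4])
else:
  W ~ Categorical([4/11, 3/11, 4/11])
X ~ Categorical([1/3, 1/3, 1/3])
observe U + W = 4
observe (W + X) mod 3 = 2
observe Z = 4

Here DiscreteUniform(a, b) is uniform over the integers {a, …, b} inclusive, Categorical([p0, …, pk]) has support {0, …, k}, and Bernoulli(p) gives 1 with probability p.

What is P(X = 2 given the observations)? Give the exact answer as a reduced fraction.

Enumerate traces; 6 have nonzero weight after conditioning:
  (Y=0, Z=4, U=2, W=2, X=0) weight 2/297
  (Y=0, Z=4, U=3, W=1, X=1) weight 1/198
  (Y=0, Z=4, U=4, W=0, X=2) weight 2/297
  (Y=1, Z=4, U=2, W=2, X=0) weight 1/432
  (Y=1, Z=4, U=3, W=1, X=1) weight 1/432
  (Y=1, Z=4, U=4, W=0, X=2) weight 1/216
Group by X:
  weight(X=0) = 43/4752
  weight(X=1) = 35/4752
  weight(X=2) = 1/88
Total weight = 43/4752 + 35/4752 + 1/88 = 1/36
P(X=0 | obs) = 43/4752 / 1/36 = 43/132
P(X=1 | obs) = 35/4752 / 1/36 = 35/132
P(X=2 | obs) = 1/88 / 1/36 = 9/22

P(X = 2 | obs) = 9/22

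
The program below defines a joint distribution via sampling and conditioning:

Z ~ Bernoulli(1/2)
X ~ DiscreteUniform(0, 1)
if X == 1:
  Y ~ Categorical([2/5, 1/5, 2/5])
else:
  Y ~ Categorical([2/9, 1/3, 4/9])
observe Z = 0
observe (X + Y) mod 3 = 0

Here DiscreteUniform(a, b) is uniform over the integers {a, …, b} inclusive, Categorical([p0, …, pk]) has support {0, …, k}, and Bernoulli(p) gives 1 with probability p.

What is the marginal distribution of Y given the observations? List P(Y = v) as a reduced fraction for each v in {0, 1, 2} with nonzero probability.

Enumerate traces; 2 have nonzero weight after conditioning:
  (Z=0, X=0, Y=0) weight 1/18
  (Z=0, X=1, Y=2) weight 1/10
Group by Y:
  weight(Y=0) = 1/18
  weight(Y=2) = 1/10
Total weight = 1/18 + 1/10 = 7/45
P(Y=0 | obs) = 1/18 / 7/45 = 5/14
P(Y=2 | obs) = 1/10 / 7/45 = 9/14

P(Y=0) = 5/14, P(Y=2) = 9/14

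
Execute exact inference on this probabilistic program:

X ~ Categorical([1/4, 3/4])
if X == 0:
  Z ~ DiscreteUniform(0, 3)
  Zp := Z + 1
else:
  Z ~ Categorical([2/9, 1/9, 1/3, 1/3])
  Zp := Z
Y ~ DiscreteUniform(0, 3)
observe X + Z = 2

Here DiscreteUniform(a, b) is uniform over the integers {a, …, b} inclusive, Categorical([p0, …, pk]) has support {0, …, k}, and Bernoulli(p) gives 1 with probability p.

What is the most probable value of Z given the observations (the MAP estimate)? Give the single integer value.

Enumerate traces; 8 have nonzero weight after conditioning:
  (X=0, Z=2, Y=0) weight 1/64
  (X=0, Z=2, Y=1) weight 1/64
  (X=0, Z=2, Y=2) weight 1/64
  (X=0, Z=2, Y=3) weight 1/64
  (X=1, Z=1, Y=0) weight 1/48
  (X=1, Z=1, Y=1) weight 1/48
  (X=1, Z=1, Y=2) weight 1/48
  (X=1, Z=1, Y=3) weight 1/48
Group by Z:
  weight(Z=1) = 1/12
  weight(Z=2) = 1/16
Total weight = 1/12 + 1/16 = 7/48
P(Z=1 | obs) = 1/12 / 7/48 = 4/7
P(Z=2 | obs) = 1/16 / 7/48 = 3/7
argmax = 1

argmax_v P(Z = v | obs) = 1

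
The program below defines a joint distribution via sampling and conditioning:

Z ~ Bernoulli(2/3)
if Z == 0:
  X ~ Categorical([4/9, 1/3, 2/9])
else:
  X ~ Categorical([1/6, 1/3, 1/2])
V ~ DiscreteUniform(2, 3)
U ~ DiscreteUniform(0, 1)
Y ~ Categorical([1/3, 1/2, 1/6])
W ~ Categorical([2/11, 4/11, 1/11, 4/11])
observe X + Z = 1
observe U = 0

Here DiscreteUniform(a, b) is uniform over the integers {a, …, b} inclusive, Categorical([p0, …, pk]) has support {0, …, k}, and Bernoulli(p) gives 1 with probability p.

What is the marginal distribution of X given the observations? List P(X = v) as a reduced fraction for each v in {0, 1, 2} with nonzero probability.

P(X=0) = 1/2, P(X=1) = 1/2

Enumerate traces; 48 have nonzero weight after conditioning:
  (Z=0, X=1, V=2, U=0, Y=0, W=0) weight 1/594
  (Z=0, X=1, V=2, U=0, Y=0, W=1) weight 1/297
  (Z=0, X=1, V=2, U=0, Y=0, W=2) weight 1/1188
  (Z=0, X=1, V=2, U=0, Y=0, W=3) weight 1/297
  (Z=0, X=1, V=2, U=0, Y=1, W=0) weight 1/396
  (Z=0, X=1, V=2, U=0, Y=1, W=1) weight 1/198
  (Z=0, X=1, V=2, U=0, Y=1, W=2) weight 1/792
  (Z=0, X=1, V=2, U=0, Y=1, W=3) weight 1/198
  (Z=1, X=0, V=2, U=0, Y=0, W=0) weight 1/594
  … 39 more
Group by X:
  weight(X=0) = 1/18
  weight(X=1) = 1/18
Total weight = 1/18 + 1/18 = 1/9
P(X=0 | obs) = 1/18 / 1/9 = 1/2
P(X=1 | obs) = 1/18 / 1/9 = 1/2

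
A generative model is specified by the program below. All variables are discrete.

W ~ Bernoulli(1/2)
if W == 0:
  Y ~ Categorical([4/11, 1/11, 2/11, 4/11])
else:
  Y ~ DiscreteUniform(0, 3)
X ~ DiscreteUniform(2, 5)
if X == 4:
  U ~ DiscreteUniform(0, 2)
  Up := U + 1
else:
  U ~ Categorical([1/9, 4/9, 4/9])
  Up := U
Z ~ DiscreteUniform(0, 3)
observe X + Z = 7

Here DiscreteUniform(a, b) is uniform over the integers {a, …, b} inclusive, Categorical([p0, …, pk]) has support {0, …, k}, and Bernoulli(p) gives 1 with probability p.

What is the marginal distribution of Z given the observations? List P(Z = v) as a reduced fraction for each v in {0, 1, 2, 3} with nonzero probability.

P(Z=2) = 1/2, P(Z=3) = 1/2

Enumerate traces; 48 have nonzero weight after conditioning:
  (W=0, Y=0, X=4, U=0, Z=3) weight 1/264
  (W=0, Y=0, X=4, U=1, Z=3) weight 1/264
  (W=0, Y=0, X=4, U=2, Z=3) weight 1/264
  (W=0, Y=0, X=5, U=0, Z=2) weight 1/792
  (W=0, Y=0, X=5, U=1, Z=2) weight 1/198
  (W=0, Y=0, X=5, U=2, Z=2) weight 1/198
  (W=0, Y=1, X=4, U=0, Z=3) weight 1/1056
  (W=0, Y=1, X=4, U=1, Z=3) weight 1/1056
  … 40 more
Group by Z:
  weight(Z=2) = 1/16
  weight(Z=3) = 1/16
Total weight = 1/16 + 1/16 = 1/8
P(Z=2 | obs) = 1/16 / 1/8 = 1/2
P(Z=3 | obs) = 1/16 / 1/8 = 1/2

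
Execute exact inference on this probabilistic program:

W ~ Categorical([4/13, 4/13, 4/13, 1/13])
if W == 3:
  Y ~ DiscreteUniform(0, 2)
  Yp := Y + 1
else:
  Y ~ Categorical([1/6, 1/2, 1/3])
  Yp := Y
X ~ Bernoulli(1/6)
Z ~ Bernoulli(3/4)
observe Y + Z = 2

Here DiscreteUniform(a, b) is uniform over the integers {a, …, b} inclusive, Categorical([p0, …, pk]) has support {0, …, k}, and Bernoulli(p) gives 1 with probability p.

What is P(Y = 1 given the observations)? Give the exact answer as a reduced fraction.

Enumerate traces; 16 have nonzero weight after conditioning:
  (W=0, Y=1, X=0, Z=1) weight 5/52
  (W=0, Y=1, X=1, Z=1) weight 1/52
  (W=0, Y=2, X=0, Z=0) weight 5/234
  (W=0, Y=2, X=1, Z=0) weight 1/234
  (W=1, Y=1, X=0, Z=1) weight 5/52
  (W=1, Y=1, X=1, Z=1) weight 1/52
  (W=1, Y=2, X=0, Z=0) weight 5/234
  (W=1, Y=2, X=1, Z=0) weight 1/234
  … 8 more
Group by Y:
  weight(Y=1) = 19/52
  weight(Y=2) = 1/12
Total weight = 19/52 + 1/12 = 35/78
P(Y=1 | obs) = 19/52 / 35/78 = 57/70
P(Y=2 | obs) = 1/12 / 35/78 = 13/70

P(Y = 1 | obs) = 57/70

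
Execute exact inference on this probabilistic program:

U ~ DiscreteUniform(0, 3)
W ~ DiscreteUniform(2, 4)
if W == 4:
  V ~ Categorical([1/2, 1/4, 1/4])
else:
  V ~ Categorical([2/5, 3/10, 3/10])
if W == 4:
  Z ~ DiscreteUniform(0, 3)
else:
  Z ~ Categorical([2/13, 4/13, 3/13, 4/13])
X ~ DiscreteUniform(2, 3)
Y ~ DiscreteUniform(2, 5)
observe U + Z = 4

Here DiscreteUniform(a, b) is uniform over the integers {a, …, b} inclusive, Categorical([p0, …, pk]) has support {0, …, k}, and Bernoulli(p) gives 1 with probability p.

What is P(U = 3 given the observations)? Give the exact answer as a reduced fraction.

P(U = 3 | obs) = 45/127

Enumerate traces; 216 have nonzero weight after conditioning:
  (U=1, W=2, V=0, Z=3, X=2, Y=2) weight 1/780
  (U=1, W=2, V=0, Z=3, X=2, Y=3) weight 1/780
  (U=1, W=2, V=0, Z=3, X=2, Y=4) weight 1/780
  (U=1, W=2, V=0, Z=3, X=2, Y=5) weight 1/780
  (U=1, W=2, V=0, Z=3, X=3, Y=2) weight 1/780
  (U=1, W=2, V=0, Z=3, X=3, Y=3) weight 1/780
  (U=1, W=2, V=0, Z=3, X=3, Y=4) weight 1/780
  (U=1, W=2, V=0, Z=3, X=3, Y=5) weight 1/780
  (U=2, W=2, V=0, Z=2, X=2, Y=2) weight 1/1040
  (U=3, W=2, V=0, Z=1, X=2, Y=2) weight 1/780
  … 206 more
Group by U:
  weight(U=1) = 15/208
  weight(U=2) = 37/624
  weight(U=3) = 15/208
Total weight = 15/208 + 37/624 + 15/208 = 127/624
P(U=1 | obs) = 15/208 / 127/624 = 45/127
P(U=2 | obs) = 37/624 / 127/624 = 37/127
P(U=3 | obs) = 15/208 / 127/624 = 45/127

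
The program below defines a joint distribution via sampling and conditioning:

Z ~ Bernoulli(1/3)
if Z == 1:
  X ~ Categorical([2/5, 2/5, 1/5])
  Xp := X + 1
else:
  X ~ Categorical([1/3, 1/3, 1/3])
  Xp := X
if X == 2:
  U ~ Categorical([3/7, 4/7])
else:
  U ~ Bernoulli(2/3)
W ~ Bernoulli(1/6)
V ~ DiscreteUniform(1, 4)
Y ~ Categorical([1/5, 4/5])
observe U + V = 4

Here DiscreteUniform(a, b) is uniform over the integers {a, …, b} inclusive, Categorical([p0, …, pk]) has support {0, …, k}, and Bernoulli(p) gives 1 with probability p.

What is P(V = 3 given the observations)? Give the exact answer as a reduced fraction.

Enumerate traces; 48 have nonzero weight after conditioning:
  (Z=0, X=0, U=0, W=0, V=4, Y=0) weight 1/324
  (Z=0, X=0, U=0, W=0, V=4, Y=1) weight 1/81
  (Z=0, X=0, U=0, W=1, V=4, Y=0) weight 1/1620
  (Z=0, X=0, U=0, W=1, V=4, Y=1) weight 1/405
  (Z=0, X=0, U=1, W=0, V=3, Y=0) weight 1/162
  (Z=0, X=0, U=1, W=0, V=3, Y=1) weight 2/81
  (Z=0, X=0, U=1, W=1, V=3, Y=0) weight 1/810
  (Z=0, X=0, U=1, W=1, V=3, Y=1) weight 2/405
  … 40 more
Group by V:
  weight(V=3) = 151/945
  weight(V=4) = 341/3780
Total weight = 151/945 + 341/3780 = 1/4
P(V=3 | obs) = 151/945 / 1/4 = 604/945
P(V=4 | obs) = 341/3780 / 1/4 = 341/945

P(V = 3 | obs) = 604/945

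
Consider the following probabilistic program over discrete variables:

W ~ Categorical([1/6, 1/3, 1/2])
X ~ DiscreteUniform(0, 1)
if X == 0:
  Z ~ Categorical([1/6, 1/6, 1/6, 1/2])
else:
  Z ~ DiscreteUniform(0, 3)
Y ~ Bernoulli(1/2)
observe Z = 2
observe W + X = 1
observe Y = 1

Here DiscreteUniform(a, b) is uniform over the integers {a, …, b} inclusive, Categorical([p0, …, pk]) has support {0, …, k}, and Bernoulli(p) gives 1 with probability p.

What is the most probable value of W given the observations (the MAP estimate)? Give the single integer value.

Enumerate traces; 2 have nonzero weight after conditioning:
  (W=0, X=1, Z=2, Y=1) weight 1/96
  (W=1, X=0, Z=2, Y=1) weight 1/72
Group by W:
  weight(W=0) = 1/96
  weight(W=1) = 1/72
Total weight = 1/96 + 1/72 = 7/288
P(W=0 | obs) = 1/96 / 7/288 = 3/7
P(W=1 | obs) = 1/72 / 7/288 = 4/7
argmax = 1

argmax_v P(W = v | obs) = 1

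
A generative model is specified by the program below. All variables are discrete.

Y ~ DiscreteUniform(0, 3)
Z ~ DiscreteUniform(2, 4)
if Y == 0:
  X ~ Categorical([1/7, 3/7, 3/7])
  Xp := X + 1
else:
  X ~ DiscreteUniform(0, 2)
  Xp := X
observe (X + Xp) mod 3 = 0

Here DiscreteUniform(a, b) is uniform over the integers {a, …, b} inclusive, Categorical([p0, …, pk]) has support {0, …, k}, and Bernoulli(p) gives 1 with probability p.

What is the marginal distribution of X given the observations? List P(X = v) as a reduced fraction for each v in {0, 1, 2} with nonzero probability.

Enumerate traces; 12 have nonzero weight after conditioning:
  (Y=0, Z=2, X=1) weight 1/28
  (Y=0, Z=3, X=1) weight 1/28
  (Y=0, Z=4, X=1) weight 1/28
  (Y=1, Z=2, X=0) weight 1/36
  (Y=1, Z=3, X=0) weight 1/36
  (Y=1, Z=4, X=0) weight 1/36
  (Y=2, Z=2, X=0) weight 1/36
  (Y=2, Z=3, X=0) weight 1/36
  … 4 more
Group by X:
  weight(X=0) = 1/4
  weight(X=1) = 3/28
Total weight = 1/4 + 3/28 = 5/14
P(X=0 | obs) = 1/4 / 5/14 = 7/10
P(X=1 | obs) = 3/28 / 5/14 = 3/10

P(X=0) = 7/10, P(X=1) = 3/10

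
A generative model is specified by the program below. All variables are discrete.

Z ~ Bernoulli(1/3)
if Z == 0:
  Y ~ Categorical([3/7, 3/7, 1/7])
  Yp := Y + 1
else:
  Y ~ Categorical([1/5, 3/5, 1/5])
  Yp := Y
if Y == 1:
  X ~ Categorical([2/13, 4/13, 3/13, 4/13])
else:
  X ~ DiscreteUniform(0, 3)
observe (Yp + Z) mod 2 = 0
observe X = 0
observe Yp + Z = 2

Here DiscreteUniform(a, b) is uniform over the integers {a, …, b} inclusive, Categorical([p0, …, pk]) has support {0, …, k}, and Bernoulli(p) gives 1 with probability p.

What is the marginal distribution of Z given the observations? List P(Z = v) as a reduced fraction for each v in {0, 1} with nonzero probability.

P(Z=0) = 10/17, P(Z=1) = 7/17

Enumerate traces; 2 have nonzero weight after conditioning:
  (Z=0, Y=1, X=0) weight 4/91
  (Z=1, Y=1, X=0) weight 2/65
Group by Z:
  weight(Z=0) = 4/91
  weight(Z=1) = 2/65
Total weight = 4/91 + 2/65 = 34/455
P(Z=0 | obs) = 4/91 / 34/455 = 10/17
P(Z=1 | obs) = 2/65 / 34/455 = 7/17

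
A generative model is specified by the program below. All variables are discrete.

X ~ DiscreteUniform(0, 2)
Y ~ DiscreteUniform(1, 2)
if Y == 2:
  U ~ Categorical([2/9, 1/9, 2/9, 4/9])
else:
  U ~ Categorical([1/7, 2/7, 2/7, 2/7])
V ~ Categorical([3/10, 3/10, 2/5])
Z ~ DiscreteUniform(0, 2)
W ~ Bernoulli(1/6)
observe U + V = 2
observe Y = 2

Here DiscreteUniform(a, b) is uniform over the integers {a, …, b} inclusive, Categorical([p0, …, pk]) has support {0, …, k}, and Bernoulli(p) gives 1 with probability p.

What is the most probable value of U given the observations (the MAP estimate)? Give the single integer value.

argmax_v P(U = v | obs) = 0

Enumerate traces; 54 have nonzero weight after conditioning:
  (X=0, Y=2, U=0, V=2, Z=0, W=0) weight 1/243
  (X=0, Y=2, U=0, V=2, Z=0, W=1) weight 1/1215
  (X=0, Y=2, U=0, V=2, Z=1, W=0) weight 1/243
  (X=0, Y=2, U=0, V=2, Z=1, W=1) weight 1/1215
  (X=0, Y=2, U=0, V=2, Z=2, W=0) weight 1/243
  (X=0, Y=2, U=0, V=2, Z=2, W=1) weight 1/1215
  (X=0, Y=2, U=1, V=1, Z=0, W=0) weight 1/648
  (X=0, Y=2, U=1, V=1, Z=0, W=1) weight 1/3240
  (X=0, Y=2, U=2, V=0, Z=0, W=0) weight 1/324
  … 45 more
Group by U:
  weight(U=0) = 2/45
  weight(U=1) = 1/60
  weight(U=2) = 1/30
Total weight = 2/45 + 1/60 + 1/30 = 17/180
P(U=0 | obs) = 2/45 / 17/180 = 8/17
P(U=1 | obs) = 1/60 / 17/180 = 3/17
P(U=2 | obs) = 1/30 / 17/180 = 6/17
argmax = 0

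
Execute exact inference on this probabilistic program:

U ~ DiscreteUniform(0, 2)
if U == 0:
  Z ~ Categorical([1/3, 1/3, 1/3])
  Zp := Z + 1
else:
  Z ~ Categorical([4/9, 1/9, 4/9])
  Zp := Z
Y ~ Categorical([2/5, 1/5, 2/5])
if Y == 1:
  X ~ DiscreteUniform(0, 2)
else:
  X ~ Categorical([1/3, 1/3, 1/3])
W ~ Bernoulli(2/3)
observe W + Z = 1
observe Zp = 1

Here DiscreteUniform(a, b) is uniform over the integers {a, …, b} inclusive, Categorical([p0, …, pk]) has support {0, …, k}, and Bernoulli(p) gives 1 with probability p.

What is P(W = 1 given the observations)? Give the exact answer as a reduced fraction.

Enumerate traces; 27 have nonzero weight after conditioning:
  (U=0, Z=0, Y=0, X=0, W=1) weight 4/405
  (U=0, Z=0, Y=0, X=1, W=1) weight 4/405
  (U=0, Z=0, Y=0, X=2, W=1) weight 4/405
  (U=0, Z=0, Y=1, X=0, W=1) weight 2/405
  (U=0, Z=0, Y=1, X=1, W=1) weight 2/405
  (U=0, Z=0, Y=1, X=2, W=1) weight 2/405
  (U=0, Z=0, Y=2, X=0, W=1) weight 4/405
  (U=0, Z=0, Y=2, X=1, W=1) weight 4/405
  (U=1, Z=1, Y=0, X=0, W=0) weight 2/1215
  … 18 more
Group by W:
  weight(W=0) = 2/81
  weight(W=1) = 2/27
Total weight = 2/81 + 2/27 = 8/81
P(W=0 | obs) = 2/81 / 8/81 = 1/4
P(W=1 | obs) = 2/27 / 8/81 = 3/4

P(W = 1 | obs) = 3/4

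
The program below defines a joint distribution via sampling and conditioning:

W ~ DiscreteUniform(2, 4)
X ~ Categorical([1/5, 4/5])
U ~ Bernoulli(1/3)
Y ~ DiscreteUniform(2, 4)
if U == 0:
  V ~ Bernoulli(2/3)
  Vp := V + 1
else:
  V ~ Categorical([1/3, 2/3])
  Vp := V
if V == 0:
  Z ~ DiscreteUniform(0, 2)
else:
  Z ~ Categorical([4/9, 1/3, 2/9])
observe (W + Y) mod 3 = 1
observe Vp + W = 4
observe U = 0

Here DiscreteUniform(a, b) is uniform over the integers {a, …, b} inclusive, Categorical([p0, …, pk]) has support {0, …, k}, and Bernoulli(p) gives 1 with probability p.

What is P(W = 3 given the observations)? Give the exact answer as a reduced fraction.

P(W = 3 | obs) = 1/3

Enumerate traces; 12 have nonzero weight after conditioning:
  (W=2, X=0, U=0, Y=2, V=1, Z=0) weight 16/3645
  (W=2, X=0, U=0, Y=2, V=1, Z=1) weight 4/1215
  (W=2, X=0, U=0, Y=2, V=1, Z=2) weight 8/3645
  (W=2, X=1, U=0, Y=2, V=1, Z=0) weight 64/3645
  (W=2, X=1, U=0, Y=2, V=1, Z=1) weight 16/1215
  (W=2, X=1, U=0, Y=2, V=1, Z=2) weight 32/3645
  (W=3, X=0, U=0, Y=4, V=0, Z=0) weight 2/1215
  (W=3, X=0, U=0, Y=4, V=0, Z=1) weight 2/1215
  … 4 more
Group by W:
  weight(W=2) = 4/81
  weight(W=3) = 2/81
Total weight = 4/81 + 2/81 = 2/27
P(W=2 | obs) = 4/81 / 2/27 = 2/3
P(W=3 | obs) = 2/81 / 2/27 = 1/3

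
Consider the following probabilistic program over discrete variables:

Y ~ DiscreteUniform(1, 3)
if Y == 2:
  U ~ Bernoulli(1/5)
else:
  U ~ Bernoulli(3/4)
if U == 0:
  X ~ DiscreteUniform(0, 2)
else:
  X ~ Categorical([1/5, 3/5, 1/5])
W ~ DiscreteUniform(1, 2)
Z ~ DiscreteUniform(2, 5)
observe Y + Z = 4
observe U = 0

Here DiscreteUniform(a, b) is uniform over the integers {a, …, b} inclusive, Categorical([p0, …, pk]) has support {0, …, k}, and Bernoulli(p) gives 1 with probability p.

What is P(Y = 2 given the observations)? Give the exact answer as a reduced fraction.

P(Y = 2 | obs) = 16/21

Enumerate traces; 12 have nonzero weight after conditioning:
  (Y=1, U=0, X=0, W=1, Z=3) weight 1/288
  (Y=1, U=0, X=0, W=2, Z=3) weight 1/288
  (Y=1, U=0, X=1, W=1, Z=3) weight 1/288
  (Y=1, U=0, X=1, W=2, Z=3) weight 1/288
  (Y=1, U=0, X=2, W=1, Z=3) weight 1/288
  (Y=1, U=0, X=2, W=2, Z=3) weight 1/288
  (Y=2, U=0, X=0, W=1, Z=2) weight 1/90
  (Y=2, U=0, X=0, W=2, Z=2) weight 1/90
  … 4 more
Group by Y:
  weight(Y=1) = 1/48
  weight(Y=2) = 1/15
Total weight = 1/48 + 1/15 = 7/80
P(Y=1 | obs) = 1/48 / 7/80 = 5/21
P(Y=2 | obs) = 1/15 / 7/80 = 16/21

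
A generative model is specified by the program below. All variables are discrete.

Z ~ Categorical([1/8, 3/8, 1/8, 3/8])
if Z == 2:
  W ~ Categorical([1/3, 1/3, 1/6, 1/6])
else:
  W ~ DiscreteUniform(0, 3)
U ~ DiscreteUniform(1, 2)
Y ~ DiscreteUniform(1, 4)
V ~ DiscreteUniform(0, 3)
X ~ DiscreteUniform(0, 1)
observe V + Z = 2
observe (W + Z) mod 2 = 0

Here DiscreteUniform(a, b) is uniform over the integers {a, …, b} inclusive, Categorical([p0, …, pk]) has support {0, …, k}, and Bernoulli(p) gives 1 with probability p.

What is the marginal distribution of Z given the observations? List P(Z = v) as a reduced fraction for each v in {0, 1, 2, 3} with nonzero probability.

Enumerate traces; 96 have nonzero weight after conditioning:
  (Z=0, W=0, U=1, Y=1, V=2, X=0) weight 1/2048
  (Z=0, W=0, U=1, Y=1, V=2, X=1) weight 1/2048
  (Z=0, W=0, U=1, Y=2, V=2, X=0) weight 1/2048
  (Z=0, W=0, U=1, Y=2, V=2, X=1) weight 1/2048
  (Z=0, W=0, U=1, Y=3, V=2, X=0) weight 1/2048
  (Z=0, W=0, U=1, Y=3, V=2, X=1) weight 1/2048
  (Z=0, W=0, U=1, Y=4, V=2, X=0) weight 1/2048
  (Z=0, W=0, U=1, Y=4, V=2, X=1) weight 1/2048
  (Z=1, W=1, U=1, Y=1, V=1, X=0) weight 3/2048
  (Z=2, W=0, U=1, Y=1, V=0, X=0) weight 1/1536
  … 86 more
Group by Z:
  weight(Z=0) = 1/64
  weight(Z=1) = 3/64
  weight(Z=2) = 1/64
Total weight = 1/64 + 3/64 + 1/64 = 5/64
P(Z=0 | obs) = 1/64 / 5/64 = 1/5
P(Z=1 | obs) = 3/64 / 5/64 = 3/5
P(Z=2 | obs) = 1/64 / 5/64 = 1/5

P(Z=0) = 1/5, P(Z=1) = 3/5, P(Z=2) = 1/5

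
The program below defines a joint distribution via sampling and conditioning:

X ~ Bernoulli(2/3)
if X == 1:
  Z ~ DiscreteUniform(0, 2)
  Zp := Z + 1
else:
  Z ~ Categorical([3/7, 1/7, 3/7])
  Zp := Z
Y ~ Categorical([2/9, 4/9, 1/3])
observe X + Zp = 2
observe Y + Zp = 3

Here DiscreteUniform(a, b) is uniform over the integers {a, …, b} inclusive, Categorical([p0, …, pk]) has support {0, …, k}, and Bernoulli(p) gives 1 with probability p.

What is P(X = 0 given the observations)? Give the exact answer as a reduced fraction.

Enumerate traces; 2 have nonzero weight after conditioning:
  (X=0, Z=2, Y=1) weight 4/63
  (X=1, Z=0, Y=2) weight 2/27
Group by X:
  weight(X=0) = 4/63
  weight(X=1) = 2/27
Total weight = 4/63 + 2/27 = 26/189
P(X=0 | obs) = 4/63 / 26/189 = 6/13
P(X=1 | obs) = 2/27 / 26/189 = 7/13

P(X = 0 | obs) = 6/13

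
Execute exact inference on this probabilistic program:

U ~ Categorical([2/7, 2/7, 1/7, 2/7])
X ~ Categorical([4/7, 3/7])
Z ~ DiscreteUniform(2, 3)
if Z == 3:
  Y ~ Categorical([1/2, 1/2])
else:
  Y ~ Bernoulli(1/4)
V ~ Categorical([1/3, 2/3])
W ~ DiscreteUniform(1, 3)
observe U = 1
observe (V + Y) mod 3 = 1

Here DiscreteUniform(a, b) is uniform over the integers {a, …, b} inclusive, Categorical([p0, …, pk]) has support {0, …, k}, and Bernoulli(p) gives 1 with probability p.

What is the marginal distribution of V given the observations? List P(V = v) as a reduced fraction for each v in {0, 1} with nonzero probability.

Enumerate traces; 24 have nonzero weight after conditioning:
  (U=1, X=0, Z=2, Y=0, V=1, W=1) weight 2/147
  (U=1, X=0, Z=2, Y=0, V=1, W=2) weight 2/147
  (U=1, X=0, Z=2, Y=0, V=1, W=3) weight 2/147
  (U=1, X=0, Z=2, Y=1, V=0, W=1) weight 1/441
  (U=1, X=0, Z=2, Y=1, V=0, W=2) weight 1/441
  (U=1, X=0, Z=2, Y=1, V=0, W=3) weight 1/441
  (U=1, X=0, Z=3, Y=0, V=1, W=1) weight 4/441
  (U=1, X=0, Z=3, Y=0, V=1, W=2) weight 4/441
  … 16 more
Group by V:
  weight(V=0) = 1/28
  weight(V=1) = 5/42
Total weight = 1/28 + 5/42 = 13/84
P(V=0 | obs) = 1/28 / 13/84 = 3/13
P(V=1 | obs) = 5/42 / 13/84 = 10/13

P(V=0) = 3/13, P(V=1) = 10/13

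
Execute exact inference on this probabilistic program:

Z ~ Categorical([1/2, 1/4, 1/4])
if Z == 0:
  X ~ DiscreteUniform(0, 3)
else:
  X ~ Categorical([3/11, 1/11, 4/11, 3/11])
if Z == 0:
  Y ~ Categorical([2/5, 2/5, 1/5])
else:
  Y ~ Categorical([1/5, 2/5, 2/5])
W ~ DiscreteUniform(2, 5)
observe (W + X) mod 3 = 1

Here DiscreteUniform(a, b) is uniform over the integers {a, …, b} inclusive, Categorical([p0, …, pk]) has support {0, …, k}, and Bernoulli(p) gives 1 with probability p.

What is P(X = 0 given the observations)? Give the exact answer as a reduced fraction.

Enumerate traces; 45 have nonzero weight after conditioning:
  (Z=0, X=0, Y=0, W=4) weight 1/80
  (Z=0, X=0, Y=1, W=4) weight 1/80
  (Z=0, X=0, Y=2, W=4) weight 1/160
  (Z=0, X=1, Y=0, W=3) weight 1/80
  (Z=0, X=1, Y=1, W=3) weight 1/80
  (Z=0, X=1, Y=2, W=3) weight 1/160
  (Z=0, X=2, Y=0, W=2) weight 1/80
  (Z=0, X=2, Y=0, W=5) weight 1/80
  (Z=0, X=3, Y=0, W=4) weight 1/80
  … 36 more
Group by X:
  weight(X=0) = 23/352
  weight(X=1) = 15/352
  weight(X=2) = 27/176
  weight(X=3) = 23/352
Total weight = 23/352 + 15/352 + 27/176 + 23/352 = 115/352
P(X=0 | obs) = 23/352 / 115/352 = 1/5
P(X=1 | obs) = 15/352 / 115/352 = 3/23
P(X=2 | obs) = 27/176 / 115/352 = 54/115
P(X=3 | obs) = 23/352 / 115/352 = 1/5

P(X = 0 | obs) = 1/5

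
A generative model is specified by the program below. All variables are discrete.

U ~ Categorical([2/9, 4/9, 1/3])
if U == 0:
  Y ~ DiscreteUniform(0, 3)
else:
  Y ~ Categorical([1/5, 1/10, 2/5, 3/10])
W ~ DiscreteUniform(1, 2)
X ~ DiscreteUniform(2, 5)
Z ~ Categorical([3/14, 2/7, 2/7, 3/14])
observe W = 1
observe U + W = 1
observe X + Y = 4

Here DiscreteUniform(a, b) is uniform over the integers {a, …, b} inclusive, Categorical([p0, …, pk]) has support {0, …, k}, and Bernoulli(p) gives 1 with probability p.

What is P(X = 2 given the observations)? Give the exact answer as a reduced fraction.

Enumerate traces; 12 have nonzero weight after conditioning:
  (U=0, Y=0, W=1, X=4, Z=0) weight 1/672
  (U=0, Y=0, W=1, X=4, Z=1) weight 1/504
  (U=0, Y=0, W=1, X=4, Z=2) weight 1/504
  (U=0, Y=0, W=1, X=4, Z=3) weight 1/672
  (U=0, Y=1, W=1, X=3, Z=0) weight 1/672
  (U=0, Y=1, W=1, X=3, Z=1) weight 1/504
  (U=0, Y=1, W=1, X=3, Z=2) weight 1/504
  (U=0, Y=1, W=1, X=3, Z=3) weight 1/672
  (U=0, Y=2, W=1, X=2, Z=0) weight 1/672
  … 3 more
Group by X:
  weight(X=2) = 1/144
  weight(X=3) = 1/144
  weight(X=4) = 1/144
Total weight = 1/144 + 1/144 + 1/144 = 1/48
P(X=2 | obs) = 1/144 / 1/48 = 1/3
P(X=3 | obs) = 1/144 / 1/48 = 1/3
P(X=4 | obs) = 1/144 / 1/48 = 1/3

P(X = 2 | obs) = 1/3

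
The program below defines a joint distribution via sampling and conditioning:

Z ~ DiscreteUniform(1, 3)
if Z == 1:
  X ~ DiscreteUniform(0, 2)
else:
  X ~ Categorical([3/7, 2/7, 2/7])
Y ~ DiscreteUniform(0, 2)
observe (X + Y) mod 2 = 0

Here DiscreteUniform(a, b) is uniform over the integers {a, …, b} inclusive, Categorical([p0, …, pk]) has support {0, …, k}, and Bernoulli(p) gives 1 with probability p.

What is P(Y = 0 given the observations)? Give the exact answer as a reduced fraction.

P(Y = 0 | obs) = 44/107

Enumerate traces; 15 have nonzero weight after conditioning:
  (Z=1, X=0, Y=0) weight 1/27
  (Z=1, X=0, Y=2) weight 1/27
  (Z=1, X=1, Y=1) weight 1/27
  (Z=1, X=2, Y=0) weight 1/27
  (Z=1, X=2, Y=2) weight 1/27
  (Z=2, X=0, Y=0) weight 1/21
  (Z=2, X=0, Y=2) weight 1/21
  (Z=2, X=1, Y=1) weight 2/63
  … 7 more
Group by Y:
  weight(Y=0) = 44/189
  weight(Y=1) = 19/189
  weight(Y=2) = 44/189
Total weight = 44/189 + 19/189 + 44/189 = 107/189
P(Y=0 | obs) = 44/189 / 107/189 = 44/107
P(Y=1 | obs) = 19/189 / 107/189 = 19/107
P(Y=2 | obs) = 44/189 / 107/189 = 44/107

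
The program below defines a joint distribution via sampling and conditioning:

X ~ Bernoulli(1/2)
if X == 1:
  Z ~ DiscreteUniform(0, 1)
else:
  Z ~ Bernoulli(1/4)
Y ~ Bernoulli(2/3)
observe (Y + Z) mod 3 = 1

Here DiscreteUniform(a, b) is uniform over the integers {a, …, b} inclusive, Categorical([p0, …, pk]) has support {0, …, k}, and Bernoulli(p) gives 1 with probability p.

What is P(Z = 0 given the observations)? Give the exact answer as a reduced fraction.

P(Z = 0 | obs) = 10/13

Enumerate traces; 4 have nonzero weight after conditioning:
  (X=0, Z=0, Y=1) weight 1/4
  (X=0, Z=1, Y=0) weight 1/24
  (X=1, Z=0, Y=1) weight 1/6
  (X=1, Z=1, Y=0) weight 1/12
Group by Z:
  weight(Z=0) = 5/12
  weight(Z=1) = 1/8
Total weight = 5/12 + 1/8 = 13/24
P(Z=0 | obs) = 5/12 / 13/24 = 10/13
P(Z=1 | obs) = 1/8 / 13/24 = 3/13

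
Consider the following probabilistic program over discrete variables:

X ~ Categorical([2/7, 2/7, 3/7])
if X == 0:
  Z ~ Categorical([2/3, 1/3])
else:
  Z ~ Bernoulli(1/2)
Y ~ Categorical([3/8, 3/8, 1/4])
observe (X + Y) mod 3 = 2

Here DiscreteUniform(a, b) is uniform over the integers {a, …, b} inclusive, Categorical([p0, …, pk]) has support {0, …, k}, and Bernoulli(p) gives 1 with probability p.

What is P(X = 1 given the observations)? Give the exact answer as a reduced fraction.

P(X = 1 | obs) = 6/19

Enumerate traces; 6 have nonzero weight after conditioning:
  (X=0, Z=0, Y=2) weight 1/21
  (X=0, Z=1, Y=2) weight 1/42
  (X=1, Z=0, Y=1) weight 3/56
  (X=1, Z=1, Y=1) weight 3/56
  (X=2, Z=0, Y=0) weight 9/112
  (X=2, Z=1, Y=0) weight 9/112
Group by X:
  weight(X=0) = 1/14
  weight(X=1) = 3/28
  weight(X=2) = 9/56
Total weight = 1/14 + 3/28 + 9/56 = 19/56
P(X=0 | obs) = 1/14 / 19/56 = 4/19
P(X=1 | obs) = 3/28 / 19/56 = 6/19
P(X=2 | obs) = 9/56 / 19/56 = 9/19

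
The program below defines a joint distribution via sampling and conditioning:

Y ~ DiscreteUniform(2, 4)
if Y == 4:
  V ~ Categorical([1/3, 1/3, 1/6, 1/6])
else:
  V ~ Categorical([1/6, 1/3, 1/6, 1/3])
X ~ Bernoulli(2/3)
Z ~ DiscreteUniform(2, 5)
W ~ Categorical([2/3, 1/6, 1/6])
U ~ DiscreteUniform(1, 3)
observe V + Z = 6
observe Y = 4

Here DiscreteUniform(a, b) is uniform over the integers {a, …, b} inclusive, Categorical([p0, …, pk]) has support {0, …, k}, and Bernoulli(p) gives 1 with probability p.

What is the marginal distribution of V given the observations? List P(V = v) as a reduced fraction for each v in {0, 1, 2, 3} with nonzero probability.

P(V=1) = 1/2, P(V=2) = 1/4, P(V=3) = 1/4

Enumerate traces; 54 have nonzero weight after conditioning:
  (Y=4, V=1, X=0, Z=5, W=0, U=1) weight 1/486
  (Y=4, V=1, X=0, Z=5, W=0, U=2) weight 1/486
  (Y=4, V=1, X=0, Z=5, W=0, U=3) weight 1/486
  (Y=4, V=1, X=0, Z=5, W=1, U=1) weight 1/1944
  (Y=4, V=1, X=0, Z=5, W=1, U=2) weight 1/1944
  (Y=4, V=1, X=0, Z=5, W=1, U=3) weight 1/1944
  (Y=4, V=1, X=0, Z=5, W=2, U=1) weight 1/1944
  (Y=4, V=1, X=0, Z=5, W=2, U=2) weight 1/1944
  (Y=4, V=2, X=0, Z=4, W=0, U=1) weight 1/972
  (Y=4, V=3, X=0, Z=3, W=0, U=1) weight 1/972
  … 44 more
Group by V:
  weight(V=1) = 1/36
  weight(V=2) = 1/72
  weight(V=3) = 1/72
Total weight = 1/36 + 1/72 + 1/72 = 1/18
P(V=1 | obs) = 1/36 / 1/18 = 1/2
P(V=2 | obs) = 1/72 / 1/18 = 1/4
P(V=3 | obs) = 1/72 / 1/18 = 1/4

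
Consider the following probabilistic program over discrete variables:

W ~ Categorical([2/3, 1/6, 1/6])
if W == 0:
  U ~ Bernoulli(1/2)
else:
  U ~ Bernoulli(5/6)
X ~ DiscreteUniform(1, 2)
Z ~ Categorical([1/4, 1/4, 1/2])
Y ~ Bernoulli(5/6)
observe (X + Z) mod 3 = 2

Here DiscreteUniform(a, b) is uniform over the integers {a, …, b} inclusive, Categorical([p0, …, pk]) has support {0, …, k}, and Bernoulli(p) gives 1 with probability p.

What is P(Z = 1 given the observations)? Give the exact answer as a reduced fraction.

P(Z = 1 | obs) = 1/2

Enumerate traces; 24 have nonzero weight after conditioning:
  (W=0, U=0, X=1, Z=1, Y=0) weight 1/144
  (W=0, U=0, X=1, Z=1, Y=1) weight 5/144
  (W=0, U=0, X=2, Z=0, Y=0) weight 1/144
  (W=0, U=0, X=2, Z=0, Y=1) weight 5/144
  (W=0, U=1, X=1, Z=1, Y=0) weight 1/144
  (W=0, U=1, X=1, Z=1, Y=1) weight 5/144
  (W=0, U=1, X=2, Z=0, Y=0) weight 1/144
  (W=0, U=1, X=2, Z=0, Y=1) weight 5/144
  … 16 more
Group by Z:
  weight(Z=0) = 1/8
  weight(Z=1) = 1/8
Total weight = 1/8 + 1/8 = 1/4
P(Z=0 | obs) = 1/8 / 1/4 = 1/2
P(Z=1 | obs) = 1/8 / 1/4 = 1/2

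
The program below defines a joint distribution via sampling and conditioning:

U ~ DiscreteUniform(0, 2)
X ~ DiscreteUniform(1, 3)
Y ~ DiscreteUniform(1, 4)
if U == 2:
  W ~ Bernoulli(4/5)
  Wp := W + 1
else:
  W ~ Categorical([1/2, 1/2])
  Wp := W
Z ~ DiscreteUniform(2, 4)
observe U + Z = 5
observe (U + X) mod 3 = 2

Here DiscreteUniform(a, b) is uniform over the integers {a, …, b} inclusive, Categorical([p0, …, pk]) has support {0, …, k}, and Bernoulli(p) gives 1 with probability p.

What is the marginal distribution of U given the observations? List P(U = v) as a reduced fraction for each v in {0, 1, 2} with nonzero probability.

P(U=1) = 1/2, P(U=2) = 1/2

Enumerate traces; 16 have nonzero weight after conditioning:
  (U=1, X=1, Y=1, W=0, Z=4) weight 1/216
  (U=1, X=1, Y=1, W=1, Z=4) weight 1/216
  (U=1, X=1, Y=2, W=0, Z=4) weight 1/216
  (U=1, X=1, Y=2, W=1, Z=4) weight 1/216
  (U=1, X=1, Y=3, W=0, Z=4) weight 1/216
  (U=1, X=1, Y=3, W=1, Z=4) weight 1/216
  (U=1, X=1, Y=4, W=0, Z=4) weight 1/216
  (U=1, X=1, Y=4, W=1, Z=4) weight 1/216
  (U=2, X=3, Y=1, W=0, Z=3) weight 1/540
  … 7 more
Group by U:
  weight(U=1) = 1/27
  weight(U=2) = 1/27
Total weight = 1/27 + 1/27 = 2/27
P(U=1 | obs) = 1/27 / 2/27 = 1/2
P(U=2 | obs) = 1/27 / 2/27 = 1/2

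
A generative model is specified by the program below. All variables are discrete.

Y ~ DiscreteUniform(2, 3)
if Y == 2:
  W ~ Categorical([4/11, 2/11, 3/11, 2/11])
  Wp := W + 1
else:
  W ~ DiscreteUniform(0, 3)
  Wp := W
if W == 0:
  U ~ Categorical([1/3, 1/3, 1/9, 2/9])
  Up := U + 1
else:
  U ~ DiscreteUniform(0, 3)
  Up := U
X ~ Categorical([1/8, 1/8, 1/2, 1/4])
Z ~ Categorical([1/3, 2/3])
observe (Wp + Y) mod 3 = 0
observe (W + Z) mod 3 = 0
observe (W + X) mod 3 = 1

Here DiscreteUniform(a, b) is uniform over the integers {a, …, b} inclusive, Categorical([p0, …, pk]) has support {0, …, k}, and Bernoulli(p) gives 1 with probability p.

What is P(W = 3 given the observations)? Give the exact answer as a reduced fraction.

Enumerate traces; 16 have nonzero weight after conditioning:
  (Y=2, W=0, U=0, X=1, Z=0) weight 1/396
  (Y=2, W=0, U=1, X=1, Z=0) weight 1/396
  (Y=2, W=0, U=2, X=1, Z=0) weight 1/1188
  (Y=2, W=0, U=3, X=1, Z=0) weight 1/594
  (Y=2, W=3, U=0, X=1, Z=0) weight 1/1056
  (Y=2, W=3, U=1, X=1, Z=0) weight 1/1056
  (Y=2, W=3, U=2, X=1, Z=0) weight 1/1056
  (Y=2, W=3, U=3, X=1, Z=0) weight 1/1056
  … 8 more
Group by W:
  weight(W=0) = 9/704
  weight(W=3) = 19/2112
Total weight = 9/704 + 19/2112 = 23/1056
P(W=0 | obs) = 9/704 / 23/1056 = 27/46
P(W=3 | obs) = 19/2112 / 23/1056 = 19/46

P(W = 3 | obs) = 19/46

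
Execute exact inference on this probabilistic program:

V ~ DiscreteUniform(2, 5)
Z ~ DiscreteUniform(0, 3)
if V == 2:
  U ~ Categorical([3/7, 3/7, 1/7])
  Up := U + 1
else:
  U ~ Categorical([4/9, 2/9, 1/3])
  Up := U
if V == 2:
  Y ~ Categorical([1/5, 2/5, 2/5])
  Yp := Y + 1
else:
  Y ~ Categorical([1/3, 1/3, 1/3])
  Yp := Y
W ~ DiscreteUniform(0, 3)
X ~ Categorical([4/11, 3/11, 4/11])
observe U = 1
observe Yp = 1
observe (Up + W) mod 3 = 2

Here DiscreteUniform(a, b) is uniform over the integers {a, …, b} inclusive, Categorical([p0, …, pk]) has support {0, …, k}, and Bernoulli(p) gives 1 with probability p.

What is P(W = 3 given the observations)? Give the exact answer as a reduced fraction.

Enumerate traces; 60 have nonzero weight after conditioning:
  (V=2, Z=0, U=1, Y=0, W=0, X=0) weight 3/6160
  (V=2, Z=0, U=1, Y=0, W=0, X=1) weight 9/24640
  (V=2, Z=0, U=1, Y=0, W=0, X=2) weight 3/6160
  (V=2, Z=0, U=1, Y=0, W=3, X=0) weight 3/6160
  (V=2, Z=0, U=1, Y=0, W=3, X=1) weight 9/24640
  (V=2, Z=0, U=1, Y=0, W=3, X=2) weight 3/6160
  (V=2, Z=1, U=1, Y=0, W=0, X=0) weight 3/6160
  (V=2, Z=1, U=1, Y=0, W=0, X=1) weight 9/24640
  (V=3, Z=0, U=1, Y=1, W=1, X=0) weight 1/2376
  … 51 more
Group by W:
  weight(W=0) = 3/560
  weight(W=1) = 1/72
  weight(W=3) = 3/560
Total weight = 3/560 + 1/72 + 3/560 = 31/1260
P(W=0 | obs) = 3/560 / 31/1260 = 27/124
P(W=1 | obs) = 1/72 / 31/1260 = 35/62
P(W=3 | obs) = 3/560 / 31/1260 = 27/124

P(W = 3 | obs) = 27/124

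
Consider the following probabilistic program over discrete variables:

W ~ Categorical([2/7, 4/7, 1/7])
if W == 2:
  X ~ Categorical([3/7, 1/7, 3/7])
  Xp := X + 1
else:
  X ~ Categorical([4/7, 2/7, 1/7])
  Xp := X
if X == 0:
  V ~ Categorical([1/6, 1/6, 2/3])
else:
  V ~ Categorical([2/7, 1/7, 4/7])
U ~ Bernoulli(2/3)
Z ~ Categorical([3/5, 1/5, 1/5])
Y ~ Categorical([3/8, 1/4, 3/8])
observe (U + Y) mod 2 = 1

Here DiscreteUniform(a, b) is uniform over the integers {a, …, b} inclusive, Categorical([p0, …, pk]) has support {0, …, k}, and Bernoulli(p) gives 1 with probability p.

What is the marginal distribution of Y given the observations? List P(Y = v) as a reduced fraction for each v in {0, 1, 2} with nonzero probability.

P(Y=0) = 3/7, P(Y=1) = 1/7, P(Y=2) = 3/7

Enumerate traces; 243 have nonzero weight after conditioning:
  (W=0, X=0, V=0, U=0, Z=0, Y=1) weight 1/735
  (W=0, X=0, V=0, U=0, Z=1, Y=1) weight 1/2205
  (W=0, X=0, V=0, U=0, Z=2, Y=1) weight 1/2205
  (W=0, X=0, V=0, U=1, Z=0, Y=0) weight 1/245
  (W=0, X=0, V=0, U=1, Z=0, Y=2) weight 1/245
  (W=0, X=0, V=0, U=1, Z=1, Y=0) weight 1/735
  (W=0, X=0, V=0, U=1, Z=1, Y=2) weight 1/735
  (W=0, X=0, V=0, U=1, Z=2, Y=0) weight 1/735
  … 235 more
Group by Y:
  weight(Y=0) = 1/4
  weight(Y=1) = 1/12
  weight(Y=2) = 1/4
Total weight = 1/4 + 1/12 + 1/4 = 7/12
P(Y=0 | obs) = 1/4 / 7/12 = 3/7
P(Y=1 | obs) = 1/12 / 7/12 = 1/7
P(Y=2 | obs) = 1/4 / 7/12 = 3/7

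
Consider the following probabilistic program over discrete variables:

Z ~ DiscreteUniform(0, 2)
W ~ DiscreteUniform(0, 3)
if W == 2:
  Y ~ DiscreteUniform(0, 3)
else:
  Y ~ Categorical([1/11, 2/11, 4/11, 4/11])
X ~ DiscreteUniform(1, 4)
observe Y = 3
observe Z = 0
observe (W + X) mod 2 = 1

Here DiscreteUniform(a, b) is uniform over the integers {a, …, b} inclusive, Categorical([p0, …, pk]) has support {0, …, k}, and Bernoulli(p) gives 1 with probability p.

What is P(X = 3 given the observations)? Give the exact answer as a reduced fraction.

P(X = 3 | obs) = 27/118

Enumerate traces; 8 have nonzero weight after conditioning:
  (Z=0, W=0, Y=3, X=1) weight 1/132
  (Z=0, W=0, Y=3, X=3) weight 1/132
  (Z=0, W=1, Y=3, X=2) weight 1/132
  (Z=0, W=1, Y=3, X=4) weight 1/132
  (Z=0, W=2, Y=3, X=1) weight 1/192
  (Z=0, W=2, Y=3, X=3) weight 1/192
  (Z=0, W=3, Y=3, X=2) weight 1/132
  (Z=0, W=3, Y=3, X=4) weight 1/132
Group by X:
  weight(X=1) = 9/704
  weight(X=2) = 1/66
  weight(X=3) = 9/704
  weight(X=4) = 1/66
Total weight = 9/704 + 1/66 + 9/704 + 1/66 = 59/1056
P(X=1 | obs) = 9/704 / 59/1056 = 27/118
P(X=2 | obs) = 1/66 / 59/1056 = 16/59
P(X=3 | obs) = 9/704 / 59/1056 = 27/118
P(X=4 | obs) = 1/66 / 59/1056 = 16/59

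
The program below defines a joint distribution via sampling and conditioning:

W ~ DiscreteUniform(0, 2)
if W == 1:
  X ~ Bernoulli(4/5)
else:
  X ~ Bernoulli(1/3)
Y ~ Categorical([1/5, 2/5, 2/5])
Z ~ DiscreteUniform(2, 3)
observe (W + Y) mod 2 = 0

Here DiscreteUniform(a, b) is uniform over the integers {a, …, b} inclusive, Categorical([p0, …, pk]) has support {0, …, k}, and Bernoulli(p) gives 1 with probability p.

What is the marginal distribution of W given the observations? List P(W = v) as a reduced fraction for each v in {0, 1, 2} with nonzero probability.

P(W=0) = 3/8, P(W=1) = 1/4, P(W=2) = 3/8

Enumerate traces; 20 have nonzero weight after conditioning:
  (W=0, X=0, Y=0, Z=2) weight 1/45
  (W=0, X=0, Y=0, Z=3) weight 1/45
  (W=0, X=0, Y=2, Z=2) weight 2/45
  (W=0, X=0, Y=2, Z=3) weight 2/45
  (W=0, X=1, Y=0, Z=2) weight 1/90
  (W=0, X=1, Y=0, Z=3) weight 1/90
  (W=0, X=1, Y=2, Z=2) weight 1/45
  (W=0, X=1, Y=2, Z=3) weight 1/45
  (W=1, X=0, Y=1, Z=2) weight 1/75
  (W=2, X=0, Y=0, Z=2) weight 1/45
  … 10 more
Group by W:
  weight(W=0) = 1/5
  weight(W=1) = 2/15
  weight(W=2) = 1/5
Total weight = 1/5 + 2/15 + 1/5 = 8/15
P(W=0 | obs) = 1/5 / 8/15 = 3/8
P(W=1 | obs) = 2/15 / 8/15 = 1/4
P(W=2 | obs) = 1/5 / 8/15 = 3/8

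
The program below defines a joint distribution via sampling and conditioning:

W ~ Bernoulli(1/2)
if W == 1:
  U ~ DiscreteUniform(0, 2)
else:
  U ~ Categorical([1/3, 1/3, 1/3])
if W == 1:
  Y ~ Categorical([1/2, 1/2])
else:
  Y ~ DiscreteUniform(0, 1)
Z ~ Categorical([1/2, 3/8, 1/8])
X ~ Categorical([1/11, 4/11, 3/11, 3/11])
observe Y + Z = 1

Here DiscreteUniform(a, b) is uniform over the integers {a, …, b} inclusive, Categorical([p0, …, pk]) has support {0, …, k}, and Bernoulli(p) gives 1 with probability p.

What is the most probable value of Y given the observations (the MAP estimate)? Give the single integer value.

argmax_v P(Y = v | obs) = 1

Enumerate traces; 48 have nonzero weight after conditioning:
  (W=0, U=0, Y=0, Z=1, X=0) weight 1/352
  (W=0, U=0, Y=0, Z=1, X=1) weight 1/88
  (W=0, U=0, Y=0, Z=1, X=2) weight 3/352
  (W=0, U=0, Y=0, Z=1, X=3) weight 3/352
  (W=0, U=0, Y=1, Z=0, X=0) weight 1/264
  (W=0, U=0, Y=1, Z=0, X=1) weight 1/66
  (W=0, U=0, Y=1, Z=0, X=2) weight 1/88
  (W=0, U=0, Y=1, Z=0, X=3) weight 1/88
  … 40 more
Group by Y:
  weight(Y=0) = 3/16
  weight(Y=1) = 1/4
Total weight = 3/16 + 1/4 = 7/16
P(Y=0 | obs) = 3/16 / 7/16 = 3/7
P(Y=1 | obs) = 1/4 / 7/16 = 4/7
argmax = 1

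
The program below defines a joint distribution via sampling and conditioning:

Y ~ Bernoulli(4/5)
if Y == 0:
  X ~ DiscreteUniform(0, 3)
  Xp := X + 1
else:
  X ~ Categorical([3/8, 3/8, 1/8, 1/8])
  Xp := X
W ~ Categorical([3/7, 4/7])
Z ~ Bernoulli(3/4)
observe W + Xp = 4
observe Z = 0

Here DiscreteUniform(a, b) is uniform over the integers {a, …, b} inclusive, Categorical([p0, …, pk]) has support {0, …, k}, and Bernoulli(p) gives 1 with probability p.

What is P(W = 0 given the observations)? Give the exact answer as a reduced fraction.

Enumerate traces; 3 have nonzero weight after conditioning:
  (Y=0, X=2, W=1, Z=0) weight 1/140
  (Y=0, X=3, W=0, Z=0) weight 3/560
  (Y=1, X=3, W=1, Z=0) weight 1/70
Group by W:
  weight(W=0) = 3/560
  weight(W=1) = 3/140
Total weight = 3/560 + 3/140 = 3/112
P(W=0 | obs) = 3/560 / 3/112 = 1/5
P(W=1 | obs) = 3/140 / 3/112 = 4/5

P(W = 0 | obs) = 1/5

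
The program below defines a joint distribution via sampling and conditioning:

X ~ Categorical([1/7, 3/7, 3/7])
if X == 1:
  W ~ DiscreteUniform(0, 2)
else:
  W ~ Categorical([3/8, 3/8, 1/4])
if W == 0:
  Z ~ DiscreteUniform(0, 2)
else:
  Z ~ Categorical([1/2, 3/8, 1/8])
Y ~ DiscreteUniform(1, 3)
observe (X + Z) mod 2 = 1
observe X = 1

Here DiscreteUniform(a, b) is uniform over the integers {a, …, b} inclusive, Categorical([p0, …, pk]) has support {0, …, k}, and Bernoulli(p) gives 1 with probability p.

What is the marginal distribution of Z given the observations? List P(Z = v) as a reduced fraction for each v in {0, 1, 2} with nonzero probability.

Enumerate traces; 18 have nonzero weight after conditioning:
  (X=1, W=0, Z=0, Y=1) weight 1/63
  (X=1, W=0, Z=0, Y=2) weight 1/63
  (X=1, W=0, Z=0, Y=3) weight 1/63
  (X=1, W=0, Z=2, Y=1) weight 1/63
  (X=1, W=0, Z=2, Y=2) weight 1/63
  (X=1, W=0, Z=2, Y=3) weight 1/63
  (X=1, W=1, Z=0, Y=1) weight 1/42
  (X=1, W=1, Z=0, Y=2) weight 1/42
  … 10 more
Group by Z:
  weight(Z=0) = 4/21
  weight(Z=2) = 1/12
Total weight = 4/21 + 1/12 = 23/84
P(Z=0 | obs) = 4/21 / 23/84 = 16/23
P(Z=2 | obs) = 1/12 / 23/84 = 7/23

P(Z=0) = 16/23, P(Z=2) = 7/23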